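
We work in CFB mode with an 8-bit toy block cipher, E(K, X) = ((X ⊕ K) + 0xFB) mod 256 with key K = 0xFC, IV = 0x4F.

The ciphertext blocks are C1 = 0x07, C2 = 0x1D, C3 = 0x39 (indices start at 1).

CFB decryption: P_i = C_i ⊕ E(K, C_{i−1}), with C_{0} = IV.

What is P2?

P2 = 0xEB

P2: E(K, 0x07) = 0xF6; 0x1D ⊕ 0xF6 = 0xEB.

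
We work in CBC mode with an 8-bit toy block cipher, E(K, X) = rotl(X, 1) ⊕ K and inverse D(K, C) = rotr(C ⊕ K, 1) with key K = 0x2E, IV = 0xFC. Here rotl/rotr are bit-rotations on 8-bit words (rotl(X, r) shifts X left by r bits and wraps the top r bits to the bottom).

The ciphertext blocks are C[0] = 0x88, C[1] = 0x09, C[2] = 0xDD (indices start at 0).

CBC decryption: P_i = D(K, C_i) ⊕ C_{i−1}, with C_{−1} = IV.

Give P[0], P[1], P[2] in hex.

P[0]: D(K, 0x88) = 0x53; 0x53 ⊕ 0xFC = 0xAF.
P[1]: D(K, 0x09) = 0x93; 0x93 ⊕ 0x88 = 0x1B.
P[2]: D(K, 0xDD) = 0xF9; 0xF9 ⊕ 0x09 = 0xF0.

P[0] = 0xAF, P[1] = 0x1B, P[2] = 0xF0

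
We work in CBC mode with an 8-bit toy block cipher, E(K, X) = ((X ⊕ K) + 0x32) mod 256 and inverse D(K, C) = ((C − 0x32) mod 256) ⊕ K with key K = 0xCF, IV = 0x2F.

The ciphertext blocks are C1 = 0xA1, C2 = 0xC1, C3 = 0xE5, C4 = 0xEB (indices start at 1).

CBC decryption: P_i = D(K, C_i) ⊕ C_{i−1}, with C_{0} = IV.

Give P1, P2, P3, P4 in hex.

P1: D(K, 0xA1) = 0xA0; 0xA0 ⊕ 0x2F = 0x8F.
P2: D(K, 0xC1) = 0x40; 0x40 ⊕ 0xA1 = 0xE1.
P3: D(K, 0xE5) = 0x7C; 0x7C ⊕ 0xC1 = 0xBD.
P4: D(K, 0xEB) = 0x76; 0x76 ⊕ 0xE5 = 0x93.

P1 = 0x8F, P2 = 0xE1, P3 = 0xBD, P4 = 0x93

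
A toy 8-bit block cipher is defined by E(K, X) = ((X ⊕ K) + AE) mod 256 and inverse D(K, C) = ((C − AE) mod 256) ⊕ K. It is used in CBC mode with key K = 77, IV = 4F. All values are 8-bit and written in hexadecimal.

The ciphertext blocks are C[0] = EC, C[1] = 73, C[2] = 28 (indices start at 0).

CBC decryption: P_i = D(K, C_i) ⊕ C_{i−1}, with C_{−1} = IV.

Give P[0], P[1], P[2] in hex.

P[0] = 06, P[1] = 5E, P[2] = 7E

P[0]: D(K, EC) = 49; 49 ⊕ 4F = 06.
P[1]: D(K, 73) = B2; B2 ⊕ EC = 5E.
P[2]: D(K, 28) = 0D; 0D ⊕ 73 = 7E.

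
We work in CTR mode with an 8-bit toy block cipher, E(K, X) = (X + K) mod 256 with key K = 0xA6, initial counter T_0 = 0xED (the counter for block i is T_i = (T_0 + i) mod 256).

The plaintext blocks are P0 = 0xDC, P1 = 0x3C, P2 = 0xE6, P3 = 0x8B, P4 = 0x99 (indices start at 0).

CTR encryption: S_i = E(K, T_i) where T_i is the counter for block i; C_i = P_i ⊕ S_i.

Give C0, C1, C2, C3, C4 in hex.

C0: T = 0xED, S = E(K, T) = 0x93; 0xDC ⊕ 0x93 = 0x4F.
C1: T = 0xEE, S = E(K, T) = 0x94; 0x3C ⊕ 0x94 = 0xA8.
C2: T = 0xEF, S = E(K, T) = 0x95; 0xE6 ⊕ 0x95 = 0x73.
C3: T = 0xF0, S = E(K, T) = 0x96; 0x8B ⊕ 0x96 = 0x1D.
C4: T = 0xF1, S = E(K, T) = 0x97; 0x99 ⊕ 0x97 = 0x0E.

C0 = 0x4F, C1 = 0xA8, C2 = 0x73, C3 = 0x1D, C4 = 0x0E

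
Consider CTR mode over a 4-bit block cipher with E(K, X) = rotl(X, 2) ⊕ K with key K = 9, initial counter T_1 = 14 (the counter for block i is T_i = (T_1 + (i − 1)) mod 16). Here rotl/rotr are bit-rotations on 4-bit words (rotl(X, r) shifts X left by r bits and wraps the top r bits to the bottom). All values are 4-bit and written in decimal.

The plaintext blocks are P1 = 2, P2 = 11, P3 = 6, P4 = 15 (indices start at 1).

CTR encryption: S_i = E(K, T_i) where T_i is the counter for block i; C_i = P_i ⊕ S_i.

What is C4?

C4 = 2

C1: T = 14, S = E(K, T) = 2; 2 ⊕ 2 = 0.
C2: T = 15, S = E(K, T) = 6; 11 ⊕ 6 = 13.
C3: T = 0, S = E(K, T) = 9; 6 ⊕ 9 = 15.
C4: T = 1, S = E(K, T) = 13; 15 ⊕ 13 = 2.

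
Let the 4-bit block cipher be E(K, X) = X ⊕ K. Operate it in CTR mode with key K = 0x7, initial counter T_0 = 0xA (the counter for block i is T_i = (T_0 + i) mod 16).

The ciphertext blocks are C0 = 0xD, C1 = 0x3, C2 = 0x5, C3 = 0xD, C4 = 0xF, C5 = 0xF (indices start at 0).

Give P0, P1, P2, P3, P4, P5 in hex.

P0 = 0x0, P1 = 0xF, P2 = 0xE, P3 = 0x7, P4 = 0x6, P5 = 0x7

CTR decryption: S_i = E(K, T_i) where T_i is the counter for block i; P_i = C_i ⊕ S_i.
P0: T = 0xA, S = E(K, T) = 0xD; 0xD ⊕ 0xD = 0x0.
P1: T = 0xB, S = E(K, T) = 0xC; 0x3 ⊕ 0xC = 0xF.
P2: T = 0xC, S = E(K, T) = 0xB; 0x5 ⊕ 0xB = 0xE.
P3: T = 0xD, S = E(K, T) = 0xA; 0xD ⊕ 0xA = 0x7.
P4: T = 0xE, S = E(K, T) = 0x9; 0xF ⊕ 0x9 = 0x6.
P5: T = 0xF, S = E(K, T) = 0x8; 0xF ⊕ 0x8 = 0x7.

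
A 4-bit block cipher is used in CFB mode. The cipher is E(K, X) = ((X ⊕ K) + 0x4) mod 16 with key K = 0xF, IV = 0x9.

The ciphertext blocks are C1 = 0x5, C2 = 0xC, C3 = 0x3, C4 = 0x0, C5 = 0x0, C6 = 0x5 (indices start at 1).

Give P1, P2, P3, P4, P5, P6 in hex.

P1 = 0xF, P2 = 0x2, P3 = 0x4, P4 = 0x0, P5 = 0x3, P6 = 0x6

CFB decryption: P_i = C_i ⊕ E(K, C_{i−1}), with C_{0} = IV.
P1: E(K, 0x9) = 0xA; 0x5 ⊕ 0xA = 0xF.
P2: E(K, 0x5) = 0xE; 0xC ⊕ 0xE = 0x2.
P3: E(K, 0xC) = 0x7; 0x3 ⊕ 0x7 = 0x4.
P4: E(K, 0x3) = 0x0; 0x0 ⊕ 0x0 = 0x0.
P5: E(K, 0x0) = 0x3; 0x0 ⊕ 0x3 = 0x3.
P6: E(K, 0x0) = 0x3; 0x5 ⊕ 0x3 = 0x6.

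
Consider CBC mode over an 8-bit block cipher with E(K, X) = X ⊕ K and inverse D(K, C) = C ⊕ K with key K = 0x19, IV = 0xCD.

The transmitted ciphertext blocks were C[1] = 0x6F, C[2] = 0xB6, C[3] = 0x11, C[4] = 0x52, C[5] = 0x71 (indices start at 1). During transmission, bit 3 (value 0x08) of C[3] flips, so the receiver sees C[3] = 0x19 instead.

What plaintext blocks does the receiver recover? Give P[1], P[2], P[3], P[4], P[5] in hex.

P[1] = 0xBB, P[2] = 0xC0, P[3] = 0xB6, P[4] = 0x52, P[5] = 0x3A

CBC decryption: P_i = D(K, C_i) ⊕ C_{i−1}, with C_{0} = IV.
Only C[3] changed, to 0x19. In CBC, a change in C_i garbles P_i and flips the same bit in P_{i+1}. Decrypting the received ciphertext:
P[1]: D(K, 0x6F) = 0x76; 0x76 ⊕ 0xCD = 0xBB.
P[2]: D(K, 0xB6) = 0xAF; 0xAF ⊕ 0x6F = 0xC0.
P[3]: D(K, 0x19) = 0x00; 0x00 ⊕ 0xB6 = 0xB6.
P[4]: D(K, 0x52) = 0x4B; 0x4B ⊕ 0x19 = 0x52.
P[5]: D(K, 0x71) = 0x68; 0x68 ⊕ 0x52 = 0x3A.
Blocks that differ from the original plaintext: P[3], P[4].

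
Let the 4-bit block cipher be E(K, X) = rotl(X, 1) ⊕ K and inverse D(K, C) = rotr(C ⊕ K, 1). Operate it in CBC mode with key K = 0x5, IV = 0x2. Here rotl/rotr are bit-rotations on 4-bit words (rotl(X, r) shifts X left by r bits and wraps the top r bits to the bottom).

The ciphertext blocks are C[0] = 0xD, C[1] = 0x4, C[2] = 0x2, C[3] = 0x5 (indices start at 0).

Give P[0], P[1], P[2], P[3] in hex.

CBC decryption: P_i = D(K, C_i) ⊕ C_{i−1}, with C_{−1} = IV.
P[0]: D(K, 0xD) = 0x4; 0x4 ⊕ 0x2 = 0x6.
P[1]: D(K, 0x4) = 0x8; 0x8 ⊕ 0xD = 0x5.
P[2]: D(K, 0x2) = 0xB; 0xB ⊕ 0x4 = 0xF.
P[3]: D(K, 0x5) = 0x0; 0x0 ⊕ 0x2 = 0x2.

P[0] = 0x6, P[1] = 0x5, P[2] = 0xF, P[3] = 0x2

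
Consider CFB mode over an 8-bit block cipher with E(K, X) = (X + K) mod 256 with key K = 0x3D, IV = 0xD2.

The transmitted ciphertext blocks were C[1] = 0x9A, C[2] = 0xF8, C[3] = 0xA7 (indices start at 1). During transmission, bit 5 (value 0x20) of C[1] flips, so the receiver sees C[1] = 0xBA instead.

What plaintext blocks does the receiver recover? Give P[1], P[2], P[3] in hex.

CFB decryption: P_i = C_i ⊕ E(K, C_{i−1}), with C_{0} = IV.
Only C[1] changed, to 0xBA. In CFB, a change in C_i flips the same bit in P_i and garbles P_{i+1}. Decrypting the received ciphertext:
P[1]: E(K, 0xD2) = 0x0F; 0xBA ⊕ 0x0F = 0xB5.
P[2]: E(K, 0xBA) = 0xF7; 0xF8 ⊕ 0xF7 = 0x0F.
P[3]: E(K, 0xF8) = 0x35; 0xA7 ⊕ 0x35 = 0x92.
Blocks that differ from the original plaintext: P[1], P[2].

P[1] = 0xB5, P[2] = 0x0F, P[3] = 0x92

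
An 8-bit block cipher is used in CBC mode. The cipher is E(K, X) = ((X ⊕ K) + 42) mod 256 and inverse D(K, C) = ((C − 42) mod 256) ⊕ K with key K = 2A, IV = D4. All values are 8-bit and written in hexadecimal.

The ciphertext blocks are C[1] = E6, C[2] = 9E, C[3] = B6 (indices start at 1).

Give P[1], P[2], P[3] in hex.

CBC decryption: P_i = D(K, C_i) ⊕ C_{i−1}, with C_{0} = IV.
P[1]: D(K, E6) = 8E; 8E ⊕ D4 = 5A.
P[2]: D(K, 9E) = 76; 76 ⊕ E6 = 90.
P[3]: D(K, B6) = 5E; 5E ⊕ 9E = C0.

P[1] = 5A, P[2] = 90, P[3] = C0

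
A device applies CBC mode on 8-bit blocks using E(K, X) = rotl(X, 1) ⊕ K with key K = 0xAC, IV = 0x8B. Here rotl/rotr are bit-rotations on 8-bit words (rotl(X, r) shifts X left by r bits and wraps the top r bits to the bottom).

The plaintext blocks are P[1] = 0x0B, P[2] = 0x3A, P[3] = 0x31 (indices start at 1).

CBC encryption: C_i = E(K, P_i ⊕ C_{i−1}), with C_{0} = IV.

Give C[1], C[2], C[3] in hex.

C[1]: P[1] ⊕ 0x8B = 0x80; E(K, 0x80) = 0xAD.
C[2]: P[2] ⊕ 0xAD = 0x97; E(K, 0x97) = 0x83.
C[3]: P[3] ⊕ 0x83 = 0xB2; E(K, 0xB2) = 0xC9.

C[1] = 0xAD, C[2] = 0x83, C[3] = 0xC9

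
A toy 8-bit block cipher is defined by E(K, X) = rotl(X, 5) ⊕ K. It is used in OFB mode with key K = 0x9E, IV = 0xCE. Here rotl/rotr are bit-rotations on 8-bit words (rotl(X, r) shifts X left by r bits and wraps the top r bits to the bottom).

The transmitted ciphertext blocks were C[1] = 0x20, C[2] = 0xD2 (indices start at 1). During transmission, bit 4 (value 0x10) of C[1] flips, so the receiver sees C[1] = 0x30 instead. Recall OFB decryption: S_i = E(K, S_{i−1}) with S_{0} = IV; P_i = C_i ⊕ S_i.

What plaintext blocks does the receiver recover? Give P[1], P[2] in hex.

Only C[1] changed, to 0x30. In OFB, a change in C_i flips the same bit in P_i only; the keystream is unaffected. Decrypting the received ciphertext:
P[1]: S = E(K, 0xCE) = 0x47; 0x30 ⊕ 0x47 = 0x77.
P[2]: S = E(K, 0x47) = 0x76; 0xD2 ⊕ 0x76 = 0xA4.
Blocks that differ from the original plaintext: P[1].

P[1] = 0x77, P[2] = 0xA4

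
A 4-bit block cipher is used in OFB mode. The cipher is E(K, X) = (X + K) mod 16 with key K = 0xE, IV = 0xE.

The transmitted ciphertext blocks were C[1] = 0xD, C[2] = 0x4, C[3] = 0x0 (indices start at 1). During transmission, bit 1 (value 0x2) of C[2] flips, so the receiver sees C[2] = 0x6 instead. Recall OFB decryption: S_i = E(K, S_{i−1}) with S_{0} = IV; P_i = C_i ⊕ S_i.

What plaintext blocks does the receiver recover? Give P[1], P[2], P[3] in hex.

P[1] = 0x1, P[2] = 0xC, P[3] = 0x8

Only C[2] changed, to 0x6. In OFB, a change in C_i flips the same bit in P_i only; the keystream is unaffected. Decrypting the received ciphertext:
P[1]: S = E(K, 0xE) = 0xC; 0xD ⊕ 0xC = 0x1.
P[2]: S = E(K, 0xC) = 0xA; 0x6 ⊕ 0xA = 0xC.
P[3]: S = E(K, 0xA) = 0x8; 0x0 ⊕ 0x8 = 0x8.
Blocks that differ from the original plaintext: P[2].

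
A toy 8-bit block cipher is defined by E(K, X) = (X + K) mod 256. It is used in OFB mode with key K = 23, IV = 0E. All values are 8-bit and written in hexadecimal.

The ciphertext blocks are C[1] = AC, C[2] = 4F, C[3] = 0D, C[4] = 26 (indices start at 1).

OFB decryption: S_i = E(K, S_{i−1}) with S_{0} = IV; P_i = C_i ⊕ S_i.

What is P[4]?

P[1]: S = E(K, 0E) = 31; AC ⊕ 31 = 9D.
P[2]: S = E(K, 31) = 54; 4F ⊕ 54 = 1B.
P[3]: S = E(K, 54) = 77; 0D ⊕ 77 = 7A.
P[4]: S = E(K, 77) = 9A; 26 ⊕ 9A = BC.

P[4] = BC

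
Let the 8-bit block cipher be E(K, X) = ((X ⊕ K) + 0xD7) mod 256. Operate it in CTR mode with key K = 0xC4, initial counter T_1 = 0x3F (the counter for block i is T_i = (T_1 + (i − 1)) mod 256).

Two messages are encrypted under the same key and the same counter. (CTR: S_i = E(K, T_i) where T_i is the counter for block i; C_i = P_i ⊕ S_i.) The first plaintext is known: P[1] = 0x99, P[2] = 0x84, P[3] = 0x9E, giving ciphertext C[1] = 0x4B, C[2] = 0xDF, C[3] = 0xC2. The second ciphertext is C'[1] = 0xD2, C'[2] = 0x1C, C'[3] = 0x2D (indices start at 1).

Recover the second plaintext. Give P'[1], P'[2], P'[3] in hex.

In CTR with a reused counter, both messages share the same keystream S_i, so C_i ⊕ C'_i = P_i ⊕ P'_i and thus P'_i = P_i ⊕ C_i ⊕ C'_i.
P'[1]: 0x99 ⊕ 0x4B ⊕ 0xD2 = 0x00.
P'[2]: 0x84 ⊕ 0xDF ⊕ 0x1C = 0x47.
P'[3]: 0x9E ⊕ 0xC2 ⊕ 0x2D = 0x71.

P'[1] = 0x00, P'[2] = 0x47, P'[3] = 0x71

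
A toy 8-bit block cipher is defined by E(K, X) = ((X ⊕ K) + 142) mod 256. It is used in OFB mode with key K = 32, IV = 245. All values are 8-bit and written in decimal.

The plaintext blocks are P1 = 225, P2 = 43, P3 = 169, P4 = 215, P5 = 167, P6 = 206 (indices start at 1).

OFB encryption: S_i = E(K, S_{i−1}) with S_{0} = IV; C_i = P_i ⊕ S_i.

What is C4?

C1: S = E(K, 245) = 99; 225 ⊕ 99 = 130.
C2: S = E(K, 99) = 209; 43 ⊕ 209 = 250.
C3: S = E(K, 209) = 127; 169 ⊕ 127 = 214.
C4: S = E(K, 127) = 237; 215 ⊕ 237 = 58.

C4 = 58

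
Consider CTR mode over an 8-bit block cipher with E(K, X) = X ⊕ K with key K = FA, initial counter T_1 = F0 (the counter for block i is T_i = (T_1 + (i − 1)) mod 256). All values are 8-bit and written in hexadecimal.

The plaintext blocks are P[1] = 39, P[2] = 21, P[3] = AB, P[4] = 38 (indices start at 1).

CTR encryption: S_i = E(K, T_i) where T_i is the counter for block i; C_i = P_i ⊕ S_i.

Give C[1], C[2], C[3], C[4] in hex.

C[1]: T = F0, S = E(K, T) = 0A; 39 ⊕ 0A = 33.
C[2]: T = F1, S = E(K, T) = 0B; 21 ⊕ 0B = 2A.
C[3]: T = F2, S = E(K, T) = 08; AB ⊕ 08 = A3.
C[4]: T = F3, S = E(K, T) = 09; 38 ⊕ 09 = 31.

C[1] = 33, C[2] = 2A, C[3] = A3, C[4] = 31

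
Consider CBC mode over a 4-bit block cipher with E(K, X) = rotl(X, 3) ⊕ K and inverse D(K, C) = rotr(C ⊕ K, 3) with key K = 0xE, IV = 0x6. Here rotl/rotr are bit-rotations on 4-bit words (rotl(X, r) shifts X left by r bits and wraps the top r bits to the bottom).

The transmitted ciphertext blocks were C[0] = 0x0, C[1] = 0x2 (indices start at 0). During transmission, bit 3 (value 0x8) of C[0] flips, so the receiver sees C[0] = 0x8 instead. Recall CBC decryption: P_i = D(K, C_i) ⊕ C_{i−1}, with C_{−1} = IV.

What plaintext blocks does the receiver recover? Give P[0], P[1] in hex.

Only C[0] changed, to 0x8. In CBC, a change in C_i garbles P_i and flips the same bit in P_{i+1}. Decrypting the received ciphertext:
P[0]: D(K, 0x8) = 0xC; 0xC ⊕ 0x6 = 0xA.
P[1]: D(K, 0x2) = 0x9; 0x9 ⊕ 0x8 = 0x1.
Blocks that differ from the original plaintext: P[0], P[1].

P[0] = 0xA, P[1] = 0x1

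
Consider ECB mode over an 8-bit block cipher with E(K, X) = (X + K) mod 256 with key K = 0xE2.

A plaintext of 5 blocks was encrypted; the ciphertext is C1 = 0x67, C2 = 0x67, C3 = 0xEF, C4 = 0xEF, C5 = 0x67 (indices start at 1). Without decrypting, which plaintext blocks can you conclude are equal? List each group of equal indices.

ECB encrypts each block independently with the same key, so equal ciphertext blocks imply equal plaintext blocks.
C1 = C2 = C5 = 0x67, so P1 = P2 = P5.
C3 = C4 = 0xEF, so P3 = P4.

P1 = P2 = P5; P3 = P4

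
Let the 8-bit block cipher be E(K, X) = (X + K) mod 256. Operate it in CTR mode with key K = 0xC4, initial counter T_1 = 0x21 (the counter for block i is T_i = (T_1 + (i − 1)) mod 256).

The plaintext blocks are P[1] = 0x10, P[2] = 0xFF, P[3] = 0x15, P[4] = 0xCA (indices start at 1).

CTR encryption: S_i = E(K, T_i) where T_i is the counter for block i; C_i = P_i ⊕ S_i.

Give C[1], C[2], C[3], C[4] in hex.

C[1] = 0xF5, C[2] = 0x19, C[3] = 0xF2, C[4] = 0x22

C[1]: T = 0x21, S = E(K, T) = 0xE5; 0x10 ⊕ 0xE5 = 0xF5.
C[2]: T = 0x22, S = E(K, T) = 0xE6; 0xFF ⊕ 0xE6 = 0x19.
C[3]: T = 0x23, S = E(K, T) = 0xE7; 0x15 ⊕ 0xE7 = 0xF2.
C[4]: T = 0x24, S = E(K, T) = 0xE8; 0xCA ⊕ 0xE8 = 0x22.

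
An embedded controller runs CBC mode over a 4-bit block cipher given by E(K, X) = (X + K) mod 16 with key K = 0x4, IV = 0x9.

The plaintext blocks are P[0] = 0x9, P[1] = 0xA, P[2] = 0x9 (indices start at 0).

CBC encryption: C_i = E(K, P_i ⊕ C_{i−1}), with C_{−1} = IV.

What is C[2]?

C[2] = 0xF

C[0]: P[0] ⊕ 0x9 = 0x0; E(K, 0x0) = 0x4.
C[1]: P[1] ⊕ 0x4 = 0xE; E(K, 0xE) = 0x2.
C[2]: P[2] ⊕ 0x2 = 0xB; E(K, 0xB) = 0xF.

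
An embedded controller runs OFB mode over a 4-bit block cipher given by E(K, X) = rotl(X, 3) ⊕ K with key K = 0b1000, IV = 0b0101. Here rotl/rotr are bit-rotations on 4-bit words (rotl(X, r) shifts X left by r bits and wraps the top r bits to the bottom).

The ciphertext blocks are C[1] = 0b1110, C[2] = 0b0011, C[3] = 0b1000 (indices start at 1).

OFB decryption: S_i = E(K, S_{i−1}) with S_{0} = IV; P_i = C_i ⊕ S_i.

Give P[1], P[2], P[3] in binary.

P[1]: S = E(K, 0b0101) = 0b0010; 0b1110 ⊕ 0b0010 = 0b1100.
P[2]: S = E(K, 0b0010) = 0b1001; 0b0011 ⊕ 0b1001 = 0b1010.
P[3]: S = E(K, 0b1001) = 0b0100; 0b1000 ⊕ 0b0100 = 0b1100.

P[1] = 0b1100, P[2] = 0b1010, P[3] = 0b1100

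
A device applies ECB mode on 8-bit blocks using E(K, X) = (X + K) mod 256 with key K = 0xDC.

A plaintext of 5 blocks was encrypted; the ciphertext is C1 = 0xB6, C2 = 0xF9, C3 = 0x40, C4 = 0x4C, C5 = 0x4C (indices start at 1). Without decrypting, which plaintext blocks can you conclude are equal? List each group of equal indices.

P4 = P5

ECB encrypts each block independently with the same key, so equal ciphertext blocks imply equal plaintext blocks.
C4 = C5 = 0x4C, so P4 = P5.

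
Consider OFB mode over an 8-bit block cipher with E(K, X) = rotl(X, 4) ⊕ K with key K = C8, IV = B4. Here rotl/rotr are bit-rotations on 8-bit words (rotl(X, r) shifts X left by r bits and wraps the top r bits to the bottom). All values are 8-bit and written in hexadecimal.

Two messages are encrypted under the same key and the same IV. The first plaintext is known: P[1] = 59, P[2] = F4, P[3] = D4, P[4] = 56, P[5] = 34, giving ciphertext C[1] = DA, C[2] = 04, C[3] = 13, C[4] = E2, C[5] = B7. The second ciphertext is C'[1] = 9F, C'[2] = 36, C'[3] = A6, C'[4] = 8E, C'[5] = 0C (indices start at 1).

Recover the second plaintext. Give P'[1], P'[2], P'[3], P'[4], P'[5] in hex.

In OFB with a reused IV, both messages share the same keystream S_i, so C_i ⊕ C'_i = P_i ⊕ P'_i and thus P'_i = P_i ⊕ C_i ⊕ C'_i.
P'[1]: 59 ⊕ DA ⊕ 9F = 1C.
P'[2]: F4 ⊕ 04 ⊕ 36 = C6.
P'[3]: D4 ⊕ 13 ⊕ A6 = 61.
P'[4]: 56 ⊕ E2 ⊕ 8E = 3A.
P'[5]: 34 ⊕ B7 ⊕ 0C = 8F.

P'[1] = 1C, P'[2] = C6, P'[3] = 61, P'[4] = 3A, P'[5] = 8F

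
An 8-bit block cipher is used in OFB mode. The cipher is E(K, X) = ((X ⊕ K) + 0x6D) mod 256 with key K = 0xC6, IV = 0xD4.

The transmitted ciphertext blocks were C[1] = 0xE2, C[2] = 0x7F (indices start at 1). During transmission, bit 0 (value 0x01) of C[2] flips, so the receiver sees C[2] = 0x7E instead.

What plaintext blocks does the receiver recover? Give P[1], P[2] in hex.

P[1] = 0x9D, P[2] = 0x58

OFB decryption: S_i = E(K, S_{i−1}) with S_{0} = IV; P_i = C_i ⊕ S_i.
Only C[2] changed, to 0x7E. In OFB, a change in C_i flips the same bit in P_i only; the keystream is unaffected. Decrypting the received ciphertext:
P[1]: S = E(K, 0xD4) = 0x7F; 0xE2 ⊕ 0x7F = 0x9D.
P[2]: S = E(K, 0x7F) = 0x26; 0x7E ⊕ 0x26 = 0x58.
Blocks that differ from the original plaintext: P[2].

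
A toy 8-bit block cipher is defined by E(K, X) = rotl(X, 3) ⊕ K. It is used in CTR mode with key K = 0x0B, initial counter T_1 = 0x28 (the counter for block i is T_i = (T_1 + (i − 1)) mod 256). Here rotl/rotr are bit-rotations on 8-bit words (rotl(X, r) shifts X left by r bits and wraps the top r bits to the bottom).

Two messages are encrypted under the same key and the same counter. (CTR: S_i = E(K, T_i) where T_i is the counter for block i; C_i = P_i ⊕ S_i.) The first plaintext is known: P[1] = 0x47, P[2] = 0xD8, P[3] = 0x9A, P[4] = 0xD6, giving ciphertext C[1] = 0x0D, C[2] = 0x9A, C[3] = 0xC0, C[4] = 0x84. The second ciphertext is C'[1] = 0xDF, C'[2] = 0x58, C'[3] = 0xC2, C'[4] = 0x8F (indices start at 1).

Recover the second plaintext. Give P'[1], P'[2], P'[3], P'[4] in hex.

In CTR with a reused counter, both messages share the same keystream S_i, so C_i ⊕ C'_i = P_i ⊕ P'_i and thus P'_i = P_i ⊕ C_i ⊕ C'_i.
P'[1]: 0x47 ⊕ 0x0D ⊕ 0xDF = 0x95.
P'[2]: 0xD8 ⊕ 0x9A ⊕ 0x58 = 0x1A.
P'[3]: 0x9A ⊕ 0xC0 ⊕ 0xC2 = 0x98.
P'[4]: 0xD6 ⊕ 0x84 ⊕ 0x8F = 0xDD.

P'[1] = 0x95, P'[2] = 0x1A, P'[3] = 0x98, P'[4] = 0xDD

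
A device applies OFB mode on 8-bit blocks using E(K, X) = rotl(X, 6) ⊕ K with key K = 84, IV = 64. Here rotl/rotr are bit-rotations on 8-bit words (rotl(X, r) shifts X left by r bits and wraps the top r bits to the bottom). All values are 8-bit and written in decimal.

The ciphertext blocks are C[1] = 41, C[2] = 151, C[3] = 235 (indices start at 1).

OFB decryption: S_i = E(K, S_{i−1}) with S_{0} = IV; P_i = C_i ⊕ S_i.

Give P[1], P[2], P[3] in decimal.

P[1]: S = E(K, 64) = 68; 41 ⊕ 68 = 109.
P[2]: S = E(K, 68) = 69; 151 ⊕ 69 = 210.
P[3]: S = E(K, 69) = 5; 235 ⊕ 5 = 238.

P[1] = 109, P[2] = 210, P[3] = 238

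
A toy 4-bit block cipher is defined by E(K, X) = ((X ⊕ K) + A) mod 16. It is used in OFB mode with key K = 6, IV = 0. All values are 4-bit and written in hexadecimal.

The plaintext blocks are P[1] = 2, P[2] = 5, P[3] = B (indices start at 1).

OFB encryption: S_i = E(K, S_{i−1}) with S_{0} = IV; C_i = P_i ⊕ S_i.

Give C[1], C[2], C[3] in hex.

C[1]: S = E(K, 0) = 0; 2 ⊕ 0 = 2.
C[2]: S = E(K, 0) = 0; 5 ⊕ 0 = 5.
C[3]: S = E(K, 0) = 0; B ⊕ 0 = B.

C[1] = 2, C[2] = 5, C[3] = B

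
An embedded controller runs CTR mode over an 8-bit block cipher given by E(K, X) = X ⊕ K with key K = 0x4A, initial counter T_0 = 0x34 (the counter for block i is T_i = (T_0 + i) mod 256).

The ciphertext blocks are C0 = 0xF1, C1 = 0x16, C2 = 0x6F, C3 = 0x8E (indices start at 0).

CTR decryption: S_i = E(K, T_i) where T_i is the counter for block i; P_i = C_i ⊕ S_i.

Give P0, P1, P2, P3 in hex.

P0 = 0x8F, P1 = 0x69, P2 = 0x13, P3 = 0xF3

P0: T = 0x34, S = E(K, T) = 0x7E; 0xF1 ⊕ 0x7E = 0x8F.
P1: T = 0x35, S = E(K, T) = 0x7F; 0x16 ⊕ 0x7F = 0x69.
P2: T = 0x36, S = E(K, T) = 0x7C; 0x6F ⊕ 0x7C = 0x13.
P3: T = 0x37, S = E(K, T) = 0x7D; 0x8E ⊕ 0x7D = 0xF3.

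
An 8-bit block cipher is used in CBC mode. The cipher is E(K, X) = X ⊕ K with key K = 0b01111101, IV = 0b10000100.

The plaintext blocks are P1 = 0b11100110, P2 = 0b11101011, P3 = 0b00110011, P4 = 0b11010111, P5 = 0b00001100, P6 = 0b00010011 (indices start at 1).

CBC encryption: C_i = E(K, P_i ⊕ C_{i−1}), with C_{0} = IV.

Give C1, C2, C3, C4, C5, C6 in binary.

C1: P1 ⊕ 0b10000100 = 0b01100010; E(K, 0b01100010) = 0b00011111.
C2: P2 ⊕ 0b00011111 = 0b11110100; E(K, 0b11110100) = 0b10001001.
C3: P3 ⊕ 0b10001001 = 0b10111010; E(K, 0b10111010) = 0b11000111.
C4: P4 ⊕ 0b11000111 = 0b00010000; E(K, 0b00010000) = 0b01101101.
C5: P5 ⊕ 0b01101101 = 0b01100001; E(K, 0b01100001) = 0b00011100.
C6: P6 ⊕ 0b00011100 = 0b00001111; E(K, 0b00001111) = 0b01110010.

C1 = 0b00011111, C2 = 0b10001001, C3 = 0b11000111, C4 = 0b01101101, C5 = 0b00011100, C6 = 0b01110010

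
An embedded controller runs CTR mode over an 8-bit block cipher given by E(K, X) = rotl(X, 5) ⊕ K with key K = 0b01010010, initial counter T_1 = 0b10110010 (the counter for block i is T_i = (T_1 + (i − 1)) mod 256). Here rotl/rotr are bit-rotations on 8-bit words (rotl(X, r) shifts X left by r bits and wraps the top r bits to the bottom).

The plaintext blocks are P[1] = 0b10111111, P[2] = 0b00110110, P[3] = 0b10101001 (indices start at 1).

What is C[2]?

C[2] = 0b00010010

CTR encryption: S_i = E(K, T_i) where T_i is the counter for block i; C_i = P_i ⊕ S_i.
C[1]: T = 0b10110010, S = E(K, T) = 0b00000100; 0b10111111 ⊕ 0b00000100 = 0b10111011.
C[2]: T = 0b10110011, S = E(K, T) = 0b00100100; 0b00110110 ⊕ 0b00100100 = 0b00010010.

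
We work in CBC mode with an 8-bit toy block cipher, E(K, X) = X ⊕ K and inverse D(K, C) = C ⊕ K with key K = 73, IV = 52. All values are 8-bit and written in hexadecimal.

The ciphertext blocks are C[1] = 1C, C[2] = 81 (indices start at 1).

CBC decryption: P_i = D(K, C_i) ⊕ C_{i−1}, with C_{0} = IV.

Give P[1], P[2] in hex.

P[1]: D(K, 1C) = 6F; 6F ⊕ 52 = 3D.
P[2]: D(K, 81) = F2; F2 ⊕ 1C = EE.

P[1] = 3D, P[2] = EE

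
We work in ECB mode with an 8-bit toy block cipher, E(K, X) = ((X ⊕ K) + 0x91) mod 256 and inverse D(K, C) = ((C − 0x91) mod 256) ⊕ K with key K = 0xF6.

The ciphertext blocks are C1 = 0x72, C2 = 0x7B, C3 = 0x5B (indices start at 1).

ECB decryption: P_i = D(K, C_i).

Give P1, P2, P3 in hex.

P1 = 0x17, P2 = 0x1C, P3 = 0x3C

P1: D(K, 0x72) = 0x17.
P2: D(K, 0x7B) = 0x1C.
P3: D(K, 0x5B) = 0x3C.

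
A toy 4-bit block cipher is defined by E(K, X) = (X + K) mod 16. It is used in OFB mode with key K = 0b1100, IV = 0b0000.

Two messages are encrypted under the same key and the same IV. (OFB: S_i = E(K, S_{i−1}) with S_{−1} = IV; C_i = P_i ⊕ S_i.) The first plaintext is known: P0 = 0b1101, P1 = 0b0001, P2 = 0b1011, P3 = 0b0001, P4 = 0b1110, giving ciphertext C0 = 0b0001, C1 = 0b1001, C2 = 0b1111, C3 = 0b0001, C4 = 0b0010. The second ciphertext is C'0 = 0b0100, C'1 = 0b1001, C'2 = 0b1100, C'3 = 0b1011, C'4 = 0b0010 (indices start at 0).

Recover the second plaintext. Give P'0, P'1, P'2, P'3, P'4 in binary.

P'0 = 0b1000, P'1 = 0b0001, P'2 = 0b1000, P'3 = 0b1011, P'4 = 0b1110

In OFB with a reused IV, both messages share the same keystream S_i, so C_i ⊕ C'_i = P_i ⊕ P'_i and thus P'_i = P_i ⊕ C_i ⊕ C'_i.
P'0: 0b1101 ⊕ 0b0001 ⊕ 0b0100 = 0b1000.
P'1: 0b0001 ⊕ 0b1001 ⊕ 0b1001 = 0b0001.
P'2: 0b1011 ⊕ 0b1111 ⊕ 0b1100 = 0b1000.
P'3: 0b0001 ⊕ 0b0001 ⊕ 0b1011 = 0b1011.
P'4: 0b1110 ⊕ 0b0010 ⊕ 0b0010 = 0b1110.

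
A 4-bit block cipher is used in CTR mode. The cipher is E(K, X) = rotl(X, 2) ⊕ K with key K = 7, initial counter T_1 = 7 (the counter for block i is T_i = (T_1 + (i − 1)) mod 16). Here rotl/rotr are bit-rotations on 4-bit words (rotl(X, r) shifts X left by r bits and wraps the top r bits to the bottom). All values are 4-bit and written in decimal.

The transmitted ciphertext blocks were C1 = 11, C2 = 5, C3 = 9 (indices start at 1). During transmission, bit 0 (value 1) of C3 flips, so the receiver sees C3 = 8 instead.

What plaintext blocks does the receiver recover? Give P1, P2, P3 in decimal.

CTR decryption: S_i = E(K, T_i) where T_i is the counter for block i; P_i = C_i ⊕ S_i.
Only C3 changed, to 8. In CTR, a change in C_i flips the same bit in P_i only; the keystream is unaffected. Decrypting the received ciphertext:
P1: T = 7, S = E(K, T) = 10; 11 ⊕ 10 = 1.
P2: T = 8, S = E(K, T) = 5; 5 ⊕ 5 = 0.
P3: T = 9, S = E(K, T) = 1; 8 ⊕ 1 = 9.
Blocks that differ from the original plaintext: P3.

P1 = 1, P2 = 0, P3 = 9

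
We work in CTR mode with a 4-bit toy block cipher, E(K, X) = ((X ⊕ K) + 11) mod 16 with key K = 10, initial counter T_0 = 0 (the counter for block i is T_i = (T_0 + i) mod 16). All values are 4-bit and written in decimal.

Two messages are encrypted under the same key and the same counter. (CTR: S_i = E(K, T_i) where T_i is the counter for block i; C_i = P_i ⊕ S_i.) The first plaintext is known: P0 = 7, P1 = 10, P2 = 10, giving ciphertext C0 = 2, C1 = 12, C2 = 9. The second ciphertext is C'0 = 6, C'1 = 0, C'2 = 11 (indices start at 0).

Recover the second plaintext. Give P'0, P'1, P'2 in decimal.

In CTR with a reused counter, both messages share the same keystream S_i, so C_i ⊕ C'_i = P_i ⊕ P'_i and thus P'_i = P_i ⊕ C_i ⊕ C'_i.
P'0: 7 ⊕ 2 ⊕ 6 = 3.
P'1: 10 ⊕ 12 ⊕ 0 = 6.
P'2: 10 ⊕ 9 ⊕ 11 = 8.

P'0 = 3, P'1 = 6, P'2 = 8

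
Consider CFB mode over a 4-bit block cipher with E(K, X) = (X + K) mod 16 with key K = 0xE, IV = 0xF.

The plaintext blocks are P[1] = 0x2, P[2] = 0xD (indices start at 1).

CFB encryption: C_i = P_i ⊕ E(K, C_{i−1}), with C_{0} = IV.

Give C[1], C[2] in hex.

C[1] = 0xF, C[2] = 0x0

C[1]: E(K, 0xF) = 0xD; 0x2 ⊕ 0xD = 0xF.
C[2]: E(K, 0xF) = 0xD; 0xD ⊕ 0xD = 0x0.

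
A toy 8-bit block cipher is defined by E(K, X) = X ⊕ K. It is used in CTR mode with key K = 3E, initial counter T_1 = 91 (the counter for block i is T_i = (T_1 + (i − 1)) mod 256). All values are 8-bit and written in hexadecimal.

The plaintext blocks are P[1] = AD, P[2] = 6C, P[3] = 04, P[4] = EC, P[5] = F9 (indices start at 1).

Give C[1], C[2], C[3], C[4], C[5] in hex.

CTR encryption: S_i = E(K, T_i) where T_i is the counter for block i; C_i = P_i ⊕ S_i.
C[1]: T = 91, S = E(K, T) = AF; AD ⊕ AF = 02.
C[2]: T = 92, S = E(K, T) = AC; 6C ⊕ AC = C0.
C[3]: T = 93, S = E(K, T) = AD; 04 ⊕ AD = A9.
C[4]: T = 94, S = E(K, T) = AA; EC ⊕ AA = 46.
C[5]: T = 95, S = E(K, T) = AB; F9 ⊕ AB = 52.

C[1] = 02, C[2] = C0, C[3] = A9, C[4] = 46, C[5] = 52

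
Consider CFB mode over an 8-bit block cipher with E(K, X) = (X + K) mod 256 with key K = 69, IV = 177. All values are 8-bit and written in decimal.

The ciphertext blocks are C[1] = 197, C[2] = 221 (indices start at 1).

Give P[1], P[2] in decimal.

CFB decryption: P_i = C_i ⊕ E(K, C_{i−1}), with C_{0} = IV.
P[1]: E(K, 177) = 246; 197 ⊕ 246 = 51.
P[2]: E(K, 197) = 10; 221 ⊕ 10 = 215.

P[1] = 51, P[2] = 215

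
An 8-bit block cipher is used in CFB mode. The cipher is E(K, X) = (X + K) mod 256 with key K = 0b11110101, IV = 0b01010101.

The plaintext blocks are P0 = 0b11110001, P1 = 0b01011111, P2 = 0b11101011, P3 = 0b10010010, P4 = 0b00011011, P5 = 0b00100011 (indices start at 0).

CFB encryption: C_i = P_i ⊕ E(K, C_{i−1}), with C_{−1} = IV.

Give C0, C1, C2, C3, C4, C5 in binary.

C0: E(K, 0b01010101) = 0b01001010; 0b11110001 ⊕ 0b01001010 = 0b10111011.
C1: E(K, 0b10111011) = 0b10110000; 0b01011111 ⊕ 0b10110000 = 0b11101111.
C2: E(K, 0b11101111) = 0b11100100; 0b11101011 ⊕ 0b11100100 = 0b00001111.
C3: E(K, 0b00001111) = 0b00000100; 0b10010010 ⊕ 0b00000100 = 0b10010110.
C4: E(K, 0b10010110) = 0b10001011; 0b00011011 ⊕ 0b10001011 = 0b10010000.
C5: E(K, 0b10010000) = 0b10000101; 0b00100011 ⊕ 0b10000101 = 0b10100110.

C0 = 0b10111011, C1 = 0b11101111, C2 = 0b00001111, C3 = 0b10010110, C4 = 0b10010000, C5 = 0b10100110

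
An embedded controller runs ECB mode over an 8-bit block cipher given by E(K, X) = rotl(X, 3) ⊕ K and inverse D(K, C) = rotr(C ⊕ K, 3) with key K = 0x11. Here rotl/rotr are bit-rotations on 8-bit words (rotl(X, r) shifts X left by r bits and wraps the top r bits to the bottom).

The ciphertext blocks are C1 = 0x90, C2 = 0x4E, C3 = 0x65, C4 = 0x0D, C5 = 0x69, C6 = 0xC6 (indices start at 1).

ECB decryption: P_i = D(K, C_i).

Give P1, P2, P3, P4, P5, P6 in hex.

P1 = 0x30, P2 = 0xEB, P3 = 0x8E, P4 = 0x83, P5 = 0x0F, P6 = 0xFA

P1: D(K, 0x90) = 0x30.
P2: D(K, 0x4E) = 0xEB.
P3: D(K, 0x65) = 0x8E.
P4: D(K, 0x0D) = 0x83.
P5: D(K, 0x69) = 0x0F.
P6: D(K, 0xC6) = 0xFA.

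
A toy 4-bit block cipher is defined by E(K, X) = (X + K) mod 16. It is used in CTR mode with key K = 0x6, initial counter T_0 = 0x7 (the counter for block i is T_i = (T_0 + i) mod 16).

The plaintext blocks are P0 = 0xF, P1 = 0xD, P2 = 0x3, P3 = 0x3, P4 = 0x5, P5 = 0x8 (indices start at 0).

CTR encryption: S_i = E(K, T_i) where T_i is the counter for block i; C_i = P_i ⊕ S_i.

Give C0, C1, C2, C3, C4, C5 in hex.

C0: T = 0x7, S = E(K, T) = 0xD; 0xF ⊕ 0xD = 0x2.
C1: T = 0x8, S = E(K, T) = 0xE; 0xD ⊕ 0xE = 0x3.
C2: T = 0x9, S = E(K, T) = 0xF; 0x3 ⊕ 0xF = 0xC.
C3: T = 0xA, S = E(K, T) = 0x0; 0x3 ⊕ 0x0 = 0x3.
C4: T = 0xB, S = E(K, T) = 0x1; 0x5 ⊕ 0x1 = 0x4.
C5: T = 0xC, S = E(K, T) = 0x2; 0x8 ⊕ 0x2 = 0xA.

C0 = 0x2, C1 = 0x3, C2 = 0xC, C3 = 0x3, C4 = 0x4, C5 = 0xA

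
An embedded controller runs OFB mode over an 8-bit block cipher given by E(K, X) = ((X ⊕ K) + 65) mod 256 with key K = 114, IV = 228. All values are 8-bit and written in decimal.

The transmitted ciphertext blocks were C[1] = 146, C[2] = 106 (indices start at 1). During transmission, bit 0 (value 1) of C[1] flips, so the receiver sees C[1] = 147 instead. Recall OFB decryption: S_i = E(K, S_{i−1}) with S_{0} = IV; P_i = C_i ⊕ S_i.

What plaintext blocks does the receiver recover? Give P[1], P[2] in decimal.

P[1] = 68, P[2] = 140

Only C[1] changed, to 147. In OFB, a change in C_i flips the same bit in P_i only; the keystream is unaffected. Decrypting the received ciphertext:
P[1]: S = E(K, 228) = 215; 147 ⊕ 215 = 68.
P[2]: S = E(K, 215) = 230; 106 ⊕ 230 = 140.
Blocks that differ from the original plaintext: P[1].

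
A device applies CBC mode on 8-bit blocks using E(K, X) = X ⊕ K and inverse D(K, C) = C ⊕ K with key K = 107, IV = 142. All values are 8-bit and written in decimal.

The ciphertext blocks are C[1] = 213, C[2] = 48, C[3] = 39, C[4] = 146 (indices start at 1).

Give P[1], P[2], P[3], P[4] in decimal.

P[1] = 48, P[2] = 142, P[3] = 124, P[4] = 222

CBC decryption: P_i = D(K, C_i) ⊕ C_{i−1}, with C_{0} = IV.
P[1]: D(K, 213) = 190; 190 ⊕ 142 = 48.
P[2]: D(K, 48) = 91; 91 ⊕ 213 = 142.
P[3]: D(K, 39) = 76; 76 ⊕ 48 = 124.
P[4]: D(K, 146) = 249; 249 ⊕ 39 = 222.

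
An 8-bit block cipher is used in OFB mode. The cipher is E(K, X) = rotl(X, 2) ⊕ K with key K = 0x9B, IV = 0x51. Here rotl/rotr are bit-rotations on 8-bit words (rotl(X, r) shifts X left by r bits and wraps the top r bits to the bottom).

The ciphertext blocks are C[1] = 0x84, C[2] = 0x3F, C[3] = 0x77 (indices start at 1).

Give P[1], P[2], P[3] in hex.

P[1] = 0x5A, P[2] = 0xDF, P[3] = 0x6F

OFB decryption: S_i = E(K, S_{i−1}) with S_{0} = IV; P_i = C_i ⊕ S_i.
P[1]: S = E(K, 0x51) = 0xDE; 0x84 ⊕ 0xDE = 0x5A.
P[2]: S = E(K, 0xDE) = 0xE0; 0x3F ⊕ 0xE0 = 0xDF.
P[3]: S = E(K, 0xE0) = 0x18; 0x77 ⊕ 0x18 = 0x6F.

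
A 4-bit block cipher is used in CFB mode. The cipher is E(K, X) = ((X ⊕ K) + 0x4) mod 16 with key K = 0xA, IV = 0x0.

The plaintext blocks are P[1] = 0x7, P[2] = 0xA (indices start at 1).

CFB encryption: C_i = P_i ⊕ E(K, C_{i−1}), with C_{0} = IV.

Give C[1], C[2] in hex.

C[1]: E(K, 0x0) = 0xE; 0x7 ⊕ 0xE = 0x9.
C[2]: E(K, 0x9) = 0x7; 0xA ⊕ 0x7 = 0xD.

C[1] = 0x9, C[2] = 0xD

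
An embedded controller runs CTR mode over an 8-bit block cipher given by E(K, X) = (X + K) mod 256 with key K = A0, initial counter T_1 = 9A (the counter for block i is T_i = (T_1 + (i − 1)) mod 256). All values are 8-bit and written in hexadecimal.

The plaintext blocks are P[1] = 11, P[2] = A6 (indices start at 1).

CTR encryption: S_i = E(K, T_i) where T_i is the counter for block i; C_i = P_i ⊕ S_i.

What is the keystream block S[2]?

C[1]: T = 9A, S = E(K, T) = 3A; 11 ⊕ 3A = 2B.
C[2]: T = 9B, S = E(K, T) = 3B; A6 ⊕ 3B = 9D.
So S[2] = 3B.

3B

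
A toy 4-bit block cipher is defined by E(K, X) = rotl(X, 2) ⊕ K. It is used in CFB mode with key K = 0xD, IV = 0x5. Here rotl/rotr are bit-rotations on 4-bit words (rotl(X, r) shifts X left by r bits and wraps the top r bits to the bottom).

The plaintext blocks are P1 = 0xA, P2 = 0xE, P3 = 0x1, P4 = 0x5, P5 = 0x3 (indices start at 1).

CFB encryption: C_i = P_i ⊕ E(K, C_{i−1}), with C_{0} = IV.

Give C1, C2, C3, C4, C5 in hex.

C1 = 0x2, C2 = 0xB, C3 = 0x2, C4 = 0x0, C5 = 0xE

C1: E(K, 0x5) = 0x8; 0xA ⊕ 0x8 = 0x2.
C2: E(K, 0x2) = 0x5; 0xE ⊕ 0x5 = 0xB.
C3: E(K, 0xB) = 0x3; 0x1 ⊕ 0x3 = 0x2.
C4: E(K, 0x2) = 0x5; 0x5 ⊕ 0x5 = 0x0.
C5: E(K, 0x0) = 0xD; 0x3 ⊕ 0xD = 0xE.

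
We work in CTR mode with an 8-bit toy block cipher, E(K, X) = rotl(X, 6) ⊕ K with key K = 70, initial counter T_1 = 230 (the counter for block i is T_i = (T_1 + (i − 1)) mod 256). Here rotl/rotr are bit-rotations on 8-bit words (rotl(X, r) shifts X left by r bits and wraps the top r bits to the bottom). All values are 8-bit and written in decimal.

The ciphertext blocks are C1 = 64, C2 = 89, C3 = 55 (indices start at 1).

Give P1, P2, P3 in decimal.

P1 = 191, P2 = 230, P3 = 75

CTR decryption: S_i = E(K, T_i) where T_i is the counter for block i; P_i = C_i ⊕ S_i.
P1: T = 230, S = E(K, T) = 255; 64 ⊕ 255 = 191.
P2: T = 231, S = E(K, T) = 191; 89 ⊕ 191 = 230.
P3: T = 232, S = E(K, T) = 124; 55 ⊕ 124 = 75.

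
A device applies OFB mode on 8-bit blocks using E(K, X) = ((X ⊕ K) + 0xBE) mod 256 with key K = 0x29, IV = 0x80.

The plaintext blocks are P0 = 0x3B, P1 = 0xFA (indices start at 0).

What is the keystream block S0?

0x67

OFB encryption: S_i = E(K, S_{i−1}) with S_{−1} = IV; C_i = P_i ⊕ S_i.
C0: S = E(K, 0x80) = 0x67; 0x3B ⊕ 0x67 = 0x5C.
So S0 = 0x67.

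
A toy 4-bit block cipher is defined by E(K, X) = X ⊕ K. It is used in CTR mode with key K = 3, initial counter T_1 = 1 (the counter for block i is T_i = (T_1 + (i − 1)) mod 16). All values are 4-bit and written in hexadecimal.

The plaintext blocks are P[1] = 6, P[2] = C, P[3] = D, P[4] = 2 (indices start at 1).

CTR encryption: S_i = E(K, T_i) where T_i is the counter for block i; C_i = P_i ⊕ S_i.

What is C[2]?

C[2] = D

C[1]: T = 1, S = E(K, T) = 2; 6 ⊕ 2 = 4.
C[2]: T = 2, S = E(K, T) = 1; C ⊕ 1 = D.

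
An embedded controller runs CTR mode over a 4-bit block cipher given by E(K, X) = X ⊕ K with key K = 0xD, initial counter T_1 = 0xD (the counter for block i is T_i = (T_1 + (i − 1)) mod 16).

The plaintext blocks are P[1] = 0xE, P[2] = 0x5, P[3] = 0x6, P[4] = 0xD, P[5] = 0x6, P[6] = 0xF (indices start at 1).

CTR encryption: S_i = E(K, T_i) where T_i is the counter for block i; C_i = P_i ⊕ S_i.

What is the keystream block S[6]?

C[1]: T = 0xD, S = E(K, T) = 0x0; 0xE ⊕ 0x0 = 0xE.
C[2]: T = 0xE, S = E(K, T) = 0x3; 0x5 ⊕ 0x3 = 0x6.
C[3]: T = 0xF, S = E(K, T) = 0x2; 0x6 ⊕ 0x2 = 0x4.
C[4]: T = 0x0, S = E(K, T) = 0xD; 0xD ⊕ 0xD = 0x0.
C[5]: T = 0x1, S = E(K, T) = 0xC; 0x6 ⊕ 0xC = 0xA.
C[6]: T = 0x2, S = E(K, T) = 0xF; 0xF ⊕ 0xF = 0x0.
So S[6] = 0xF.

0xF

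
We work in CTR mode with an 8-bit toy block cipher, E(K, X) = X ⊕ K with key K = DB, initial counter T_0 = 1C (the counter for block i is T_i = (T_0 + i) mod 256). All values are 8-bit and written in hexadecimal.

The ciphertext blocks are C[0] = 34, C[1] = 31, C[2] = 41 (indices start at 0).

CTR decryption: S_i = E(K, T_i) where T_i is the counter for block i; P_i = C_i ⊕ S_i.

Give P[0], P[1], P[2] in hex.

P[0]: T = 1C, S = E(K, T) = C7; 34 ⊕ C7 = F3.
P[1]: T = 1D, S = E(K, T) = C6; 31 ⊕ C6 = F7.
P[2]: T = 1E, S = E(K, T) = C5; 41 ⊕ C5 = 84.

P[0] = F3, P[1] = F7, P[2] = 84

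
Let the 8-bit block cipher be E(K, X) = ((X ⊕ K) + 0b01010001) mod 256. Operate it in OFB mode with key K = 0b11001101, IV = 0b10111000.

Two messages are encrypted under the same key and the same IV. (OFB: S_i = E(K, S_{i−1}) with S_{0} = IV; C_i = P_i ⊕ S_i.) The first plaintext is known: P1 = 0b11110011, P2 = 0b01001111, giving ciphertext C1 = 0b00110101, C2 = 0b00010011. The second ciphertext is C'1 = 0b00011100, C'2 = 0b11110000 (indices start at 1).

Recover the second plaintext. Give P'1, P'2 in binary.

In OFB with a reused IV, both messages share the same keystream S_i, so C_i ⊕ C'_i = P_i ⊕ P'_i and thus P'_i = P_i ⊕ C_i ⊕ C'_i.
P'1: 0b11110011 ⊕ 0b00110101 ⊕ 0b00011100 = 0b11011010.
P'2: 0b01001111 ⊕ 0b00010011 ⊕ 0b11110000 = 0b10101100.

P'1 = 0b11011010, P'2 = 0b10101100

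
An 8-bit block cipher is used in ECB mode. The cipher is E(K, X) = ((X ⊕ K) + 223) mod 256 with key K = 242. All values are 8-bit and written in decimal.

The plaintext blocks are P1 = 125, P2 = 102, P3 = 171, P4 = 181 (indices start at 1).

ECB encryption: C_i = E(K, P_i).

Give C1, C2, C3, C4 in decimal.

C1: E(K, 125) = 110.
C2: E(K, 102) = 115.
C3: E(K, 171) = 56.
C4: E(K, 181) = 38.

C1 = 110, C2 = 115, C3 = 56, C4 = 38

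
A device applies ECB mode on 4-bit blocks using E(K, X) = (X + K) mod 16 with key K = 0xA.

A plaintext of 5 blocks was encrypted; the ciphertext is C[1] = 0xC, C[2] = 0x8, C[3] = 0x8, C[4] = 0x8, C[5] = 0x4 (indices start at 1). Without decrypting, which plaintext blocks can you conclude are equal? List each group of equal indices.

P[2] = P[3] = P[4]

ECB encrypts each block independently with the same key, so equal ciphertext blocks imply equal plaintext blocks.
C[2] = C[3] = C[4] = 0x8, so P[2] = P[3] = P[4].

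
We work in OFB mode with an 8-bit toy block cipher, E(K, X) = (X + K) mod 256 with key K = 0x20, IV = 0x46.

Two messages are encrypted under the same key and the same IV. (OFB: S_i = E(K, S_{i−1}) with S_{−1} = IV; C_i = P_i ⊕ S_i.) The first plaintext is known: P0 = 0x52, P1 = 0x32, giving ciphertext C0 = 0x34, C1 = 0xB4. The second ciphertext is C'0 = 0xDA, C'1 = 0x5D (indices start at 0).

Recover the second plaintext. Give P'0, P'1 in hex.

P'0 = 0xBC, P'1 = 0xDB

In OFB with a reused IV, both messages share the same keystream S_i, so C_i ⊕ C'_i = P_i ⊕ P'_i and thus P'_i = P_i ⊕ C_i ⊕ C'_i.
P'0: 0x52 ⊕ 0x34 ⊕ 0xDA = 0xBC.
P'1: 0x32 ⊕ 0xB4 ⊕ 0x5D = 0xDB.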